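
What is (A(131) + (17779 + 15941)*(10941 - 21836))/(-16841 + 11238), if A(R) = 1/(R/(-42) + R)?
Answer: 1973194757358/30093713 ≈ 65568.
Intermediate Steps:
A(R) = 42/(41*R) (A(R) = 1/(R*(-1/42) + R) = 1/(-R/42 + R) = 1/(41*R/42) = 42/(41*R))
(A(131) + (17779 + 15941)*(10941 - 21836))/(-16841 + 11238) = ((42/41)/131 + (17779 + 15941)*(10941 - 21836))/(-16841 + 11238) = ((42/41)*(1/131) + 33720*(-10895))/(-5603) = (42/5371 - 367379400)*(-1/5603) = -1973194757358/5371*(-1/5603) = 1973194757358/30093713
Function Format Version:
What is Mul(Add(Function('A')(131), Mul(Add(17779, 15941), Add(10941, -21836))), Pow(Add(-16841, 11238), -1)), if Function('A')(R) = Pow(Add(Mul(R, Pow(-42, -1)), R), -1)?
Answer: Rational(1973194757358, 30093713) ≈ 65568.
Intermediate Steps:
Function('A')(R) = Mul(Rational(42, 41), Pow(R, -1)) (Function('A')(R) = Pow(Add(Mul(R, Rational(-1, 42)), R), -1) = Pow(Add(Mul(Rational(-1, 42), R), R), -1) = Pow(Mul(Rational(41, 42), R), -1) = Mul(Rational(42, 41), Pow(R, -1)))
Mul(Add(Function('A')(131), Mul(Add(17779, 15941), Add(10941, -21836))), Pow(Add(-16841, 11238), -1)) = Mul(Add(Mul(Rational(42, 41), Pow(131, -1)), Mul(Add(17779, 15941), Add(10941, -21836))), Pow(Add(-16841, 11238), -1)) = Mul(Add(Mul(Rational(42, 41), Rational(1, 131)), Mul(33720, -10895)), Pow(-5603, -1)) = Mul(Add(Rational(42, 5371), -367379400), Rational(-1, 5603)) = Mul(Rational(-1973194757358, 5371), Rational(-1, 5603)) = Rational(1973194757358, 30093713)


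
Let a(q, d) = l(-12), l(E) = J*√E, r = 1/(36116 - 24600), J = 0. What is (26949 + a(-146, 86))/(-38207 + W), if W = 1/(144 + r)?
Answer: -14896553815/21119615873 ≈ -0.70534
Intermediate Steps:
r = 1/11516 ≈ 8.6836e-5
l(E) = 0 (l(E) = 0*√E = 0)
a(q, d) = 0
W = 11516/1658305 (W = 1/(144 + 1/11516) = 1/(1658305/11516) = 11516/1658305 ≈ 0.0069444)
(26949 + a(-146, 86))/(-38207 + W) = (26949 + 0)/(-38207 + 11516/1658305) = 26949/(-63358847619/1658305) = 26949*(-1658305/63358847619) = -14896553815/21119615873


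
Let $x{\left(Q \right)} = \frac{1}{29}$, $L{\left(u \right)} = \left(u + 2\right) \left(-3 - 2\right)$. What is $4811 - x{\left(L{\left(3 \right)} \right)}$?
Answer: $\frac{139518}{29} \approx 4811.0$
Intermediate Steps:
$L{\left(u \right)} = -10 - 5 u$ ($L{\left(u \right)} = \left(2 + u\right) \left(-5\right) = -10 - 5 u$)
$x{\left(Q \right)} = \frac{1}{29}$
$4811 - x{\left(L{\left(3 \right)} \right)} = 4811 - \frac{1}{29} = \frac{139518}{29}$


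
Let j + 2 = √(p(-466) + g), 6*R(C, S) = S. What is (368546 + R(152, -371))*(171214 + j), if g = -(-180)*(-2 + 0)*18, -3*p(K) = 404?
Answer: 189266733430/3 + 24319955*I*√123/9 ≈ 6.3089e+10 + 2.9969e+7*I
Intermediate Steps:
R(C, S) = S/6
p(K) = -404/3 (p(K) = -⅓*404 = -404/3)
g = -6480 (g = -(-180)*(-2)*18 = -45*8*18 = -360*18 = -6480)
j = -2 + 22*I*√123/3 (j = -2 + √(-404/3 - 6480) = -2 + √(-19844/3) = -2 + 22*I*√123/3 ≈ -2.0 + 81.331*I)
(368546 + R(152, -371))*(171214 + j) = (368546 + (⅙)*(-371))*(171214 + (-2 + 22*I*√123/3)) = (368546 - 371/6)*(171212 + 22*I*√123/3) = 2210905*(171212 + 22*I*√123/3)/6 = 189266733430/3 + 24319955*I*√123/9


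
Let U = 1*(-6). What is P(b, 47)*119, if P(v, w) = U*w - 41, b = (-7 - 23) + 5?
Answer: -38437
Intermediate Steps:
U = -6
b = -25 (b = -30 + 5 = -25)
P(v, w) = -41 - 6*w (P(v, w) = -6*w - 41 = -41 - 6*w)
P(b, 47)*119 = (-41 - 6*47)*119 = (-41 - 282)*119 = -323*119 = -38437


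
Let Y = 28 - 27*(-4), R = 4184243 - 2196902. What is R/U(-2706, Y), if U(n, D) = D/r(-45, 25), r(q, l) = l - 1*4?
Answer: 41734161/136 ≈ 3.0687e+5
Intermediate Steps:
r(q, l) = -4 + l (r(q, l) = l - 4 = -4 + l)
R = 1987341
Y = 136 (Y = 28 + 108 = 136)
U(n, D) = D/21 (U(n, D) = D/(-4 + 25) = D/21)
R/U(-2706, Y) = 1987341/(((1/21)*136)) = 1987341/(136/21) = 1987341*(21/136) = 41734161/136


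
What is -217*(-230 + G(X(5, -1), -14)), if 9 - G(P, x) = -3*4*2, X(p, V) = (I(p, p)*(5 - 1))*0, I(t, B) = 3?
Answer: 42749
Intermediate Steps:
X(p, V) = 0 (X(p, V) = (3*(5 - 1))*0 = (3*4)*0 = 12*0 = 0)
G(P, x) = 33 (G(P, x) = 9 - (-3*4)*2 = 9 - (-12)*2 = 9 - 1*(-24) = 9 + 24 = 33)
-217*(-230 + G(X(5, -1), -14)) = -217*(-230 + 33) = -217*(-197) = 42749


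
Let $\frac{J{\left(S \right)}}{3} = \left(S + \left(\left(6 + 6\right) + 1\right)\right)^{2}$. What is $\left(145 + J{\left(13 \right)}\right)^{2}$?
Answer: $4721929$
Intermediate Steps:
$J{\left(S \right)} = 3 \left(13 + S\right)^{2}$ ($J{\left(S \right)} = 3 \left(S + \left(\left(6 + 6\right) + 1\right)\right)^{2} = 3 \left(S + \left(12 + 1\right)\right)^{2} = 3 \left(S + 13\right)^{2} = 3 \left(13 + S\right)^{2}$)
$\left(145 + J{\left(13 \right)}\right)^{2} = \left(145 + 3 \left(13 + 13\right)^{2}\right)^{2} = \left(145 + 3 \cdot 26^{2}\right)^{2} = \left(145 + 3 \cdot 676\right)^{2} = \left(145 + 2028\right)^{2} = 2173^{2} = 4721929$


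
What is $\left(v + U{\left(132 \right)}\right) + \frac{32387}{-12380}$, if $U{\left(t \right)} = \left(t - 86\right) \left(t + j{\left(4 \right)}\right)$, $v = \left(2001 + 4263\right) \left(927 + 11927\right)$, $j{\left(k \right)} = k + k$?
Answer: $\frac{996885800093}{12380} \approx 8.0524 \cdot 10^{7}$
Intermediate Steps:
$j{\left(k \right)} = 2 k$
$v = 80517456$ ($v = 6264 \cdot 12854 = 80517456$)
$U{\left(t \right)} = \left(-86 + t\right) \left(8 + t\right)$ ($U{\left(t \right)} = \left(t - 86\right) \left(t + 2 \cdot 4\right) = \left(-86 + t\right) \left(t + 8\right) = \left(-86 + t\right) \left(8 + t\right)$)
$\left(v + U{\left(132 \right)}\right) + \frac{32387}{-12380} = \left(80517456 - \left(10984 - 17424\right)\right) + \frac{32387}{-12380} = \left(80517456 - -6440\right) + 32387 \left(- \frac{1}{12380}\right) = \left(80517456 + 6440\right) - \frac{32387}{12380} = 80523896 - \frac{32387}{12380} = \frac{996885800093}{12380}$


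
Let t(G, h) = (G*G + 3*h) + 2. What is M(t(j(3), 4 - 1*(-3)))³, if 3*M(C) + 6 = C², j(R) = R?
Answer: 1054977832/27 ≈ 3.9073e+7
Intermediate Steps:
t(G, h) = 2 + G² + 3*h (t(G, h) = (G² + 3*h) + 2 = 2 + G² + 3*h)
M(C) = -2 + C²/3
M(t(j(3), 4 - 1*(-3)))³ = (-2 + (2 + 3² + 3*(4 - 1*(-3)))²/3)³ = (-2 + (2 + 9 + 3*(4 + 3))²/3)³ = (-2 + (2 + 9 + 3*7)²/3)³ = (-2 + (2 + 9 + 21)²/3)³ = (-2 + (⅓)*32²)³ = (-2 + (⅓)*1024)³ = (-2 + 1024/3)³ = (1018/3)³ = 1054977832/27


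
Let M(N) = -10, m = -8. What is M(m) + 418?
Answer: 408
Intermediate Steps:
M(m) + 418 = -10 + 418 = 408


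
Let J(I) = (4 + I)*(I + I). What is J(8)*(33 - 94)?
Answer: -11712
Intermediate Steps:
J(I) = 2*I*(4 + I) (J(I) = (4 + I)*(2*I) = 2*I*(4 + I))
J(8)*(33 - 94) = (2*8*(4 + 8))*(33 - 94) = (2*8*12)*(-61) = 192*(-61) = -11712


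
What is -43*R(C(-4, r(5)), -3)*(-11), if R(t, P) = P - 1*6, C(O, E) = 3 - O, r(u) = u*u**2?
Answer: -4257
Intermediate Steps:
r(u) = u**3
R(t, P) = -6 + P (R(t, P) = P - 6 = -6 + P)
-43*R(C(-4, r(5)), -3)*(-11) = -43*(-6 - 3)*(-11) = -43*(-9)*(-11) = 387*(-11) = -4257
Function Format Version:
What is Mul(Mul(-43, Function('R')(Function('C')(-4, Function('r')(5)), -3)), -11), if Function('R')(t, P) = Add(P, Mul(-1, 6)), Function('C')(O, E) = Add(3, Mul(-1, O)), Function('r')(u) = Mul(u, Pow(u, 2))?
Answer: -4257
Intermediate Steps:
Function('r')(u) = Pow(u, 3)
Function('R')(t, P) = Add(-6, P) (Function('R')(t, P) = Add(P, -6) = Add(-6, P))
Mul(Mul(-43, Function('R')(Function('C')(-4, Function('r')(5)), -3)), -11) = Mul(Mul(-43, Add(-6, -3)), -11) = Mul(Mul(-43, -9), -11) = Mul(387, -11) = -4257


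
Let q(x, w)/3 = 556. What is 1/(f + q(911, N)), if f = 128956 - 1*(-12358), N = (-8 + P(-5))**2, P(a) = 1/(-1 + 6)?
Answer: 1/142982 ≈ 6.9939e-6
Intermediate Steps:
P(a) = 1/5
N = 1521/25 (N = (-8 + 1/5)**2 = (-39/5)**2 = 1521/25 ≈ 60.840)
f = 141314 (f = 128956 + 12358 = 141314)
q(x, w) = 1668 (q(x, w) = 3*556 = 1668)
1/(f + q(911, N)) = 1/(141314 + 1668) = 1/142982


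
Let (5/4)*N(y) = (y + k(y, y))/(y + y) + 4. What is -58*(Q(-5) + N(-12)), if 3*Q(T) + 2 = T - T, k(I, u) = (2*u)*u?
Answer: 1160/3 ≈ 386.67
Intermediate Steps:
k(I, u) = 2*u²
N(y) = 16/5 + 2*(y + 2*y²)/(5*y) (N(y) = 4*((y + 2*y²)/(y + y) + 4)/5 = 4*((y + 2*y²)/((2*y)) + 4)/5 = 4*((y + 2*y²)*(1/(2*y)) + 4)/5 = 4*((y + 2*y²)/(2*y) + 4)/5 = 4*(4 + (y + 2*y²)/(2*y))/5 = 16/5 + 2*(y + 2*y²)/(5*y))
Q(T) = -⅔ (Q(T) = -⅔ + (T - T)/3 = -⅔ + (⅓)*0 = -⅔ + 0 = -⅔)
-58*(Q(-5) + N(-12)) = -58*(-⅔ + (18/5 + (⅘)*(-12))) = -58*(-⅔ + (18/5 - 48/5)) = -58*(-⅔ - 6) = -58*(-20/3) = 1160/3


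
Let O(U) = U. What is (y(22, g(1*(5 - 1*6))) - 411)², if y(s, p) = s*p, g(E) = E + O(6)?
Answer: 90601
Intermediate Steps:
g(E) = 6 + E (g(E) = E + 6 = 6 + E)
y(s, p) = p*s
(y(22, g(1*(5 - 1*6))) - 411)² = ((6 + 1*(5 - 1*6))*22 - 411)² = ((6 + 1*(5 - 6))*22 - 411)² = ((6 + 1*(-1))*22 - 411)² = ((6 - 1)*22 - 411)² = (5*22 - 411)² = (110 - 411)² = (-301)² = 90601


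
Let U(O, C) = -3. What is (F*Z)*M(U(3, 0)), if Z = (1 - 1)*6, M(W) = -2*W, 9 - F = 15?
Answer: 0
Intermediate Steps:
F = -6 (F = 9 - 1*15 = 9 - 15 = -6)
Z = 0 (Z = 0*6 = 0)
(F*Z)*M(U(3, 0)) = (-6*0)*(-2*(-3)) = 0*6 = 0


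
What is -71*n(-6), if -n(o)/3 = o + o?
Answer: -2556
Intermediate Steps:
n(o) = -6*o (n(o) = -3*(o + o) = -6*o)
-71*n(-6) = -(-426)*(-6) = -71*36 = -2556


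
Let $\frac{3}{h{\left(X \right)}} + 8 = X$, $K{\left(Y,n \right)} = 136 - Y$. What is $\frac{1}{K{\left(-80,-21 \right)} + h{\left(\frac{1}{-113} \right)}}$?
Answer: $\frac{905}{195141} \approx 0.0046377$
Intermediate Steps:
$h{\left(X \right)} = \frac{3}{-8 + X}$
$\frac{1}{K{\left(-80,-21 \right)} + h{\left(\frac{1}{-113} \right)}} = \frac{1}{\left(136 - -80\right) + \frac{3}{-8 + \frac{1}{-113}}} = \frac{1}{\left(136 + 80\right) + \frac{3}{-8 - \frac{1}{113}}} = \frac{1}{216 + \frac{3}{- \frac{905}{113}}} = \frac{1}{216 + 3 \left(- \frac{113}{905}\right)} = \frac{1}{216 - \frac{339}{905}} = \frac{1}{\frac{195141}{905}} = \frac{905}{195141}$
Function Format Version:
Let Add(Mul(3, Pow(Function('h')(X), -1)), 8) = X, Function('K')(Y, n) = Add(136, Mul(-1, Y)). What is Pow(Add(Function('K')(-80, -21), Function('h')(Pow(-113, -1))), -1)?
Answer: Rational(905, 195141) ≈ 0.0046377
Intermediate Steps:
Function('h')(X) = Mul(3, Pow(Add(-8, X), -1))
Pow(Add(Function('K')(-80, -21), Function('h')(Pow(-113, -1))), -1) = Pow(Add(Add(136, Mul(-1, -80)), Mul(3, Pow(Add(-8, Pow(-113, -1)), -1))), -1) = Pow(Add(Add(136, 80), Mul(3, Pow(Add(-8, Rational(-1, 113)), -1))), -1) = Pow(Add(216, Mul(3, Pow(Rational(-905, 113), -1))), -1) = Pow(Add(216, Mul(3, Rational(-113, 905))), -1) = Pow(Add(216, Rational(-339, 905)), -1) = Pow(Rational(195141, 905), -1) = Rational(905, 195141)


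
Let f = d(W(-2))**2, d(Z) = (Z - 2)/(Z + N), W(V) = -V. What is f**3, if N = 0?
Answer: 0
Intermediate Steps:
d(Z) = (-2 + Z)/Z (d(Z) = (Z - 2)/(Z + 0) = (-2 + Z)/Z)
f = 0 (f = ((-2 - 1*(-2))/((-1*(-2))))**2 = ((-2 + 2)/2)**2 = ((1/2)*0)**2 = 0**2 = 0)
f**3 = 0**3 = 0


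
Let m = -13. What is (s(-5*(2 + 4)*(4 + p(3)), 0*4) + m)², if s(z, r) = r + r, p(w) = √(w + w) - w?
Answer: 169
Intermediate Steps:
p(w) = -w + √2*√w (p(w) = √(2*w) - w = √2*√w - w = -w + √2*√w)
s(z, r) = 2*r
(s(-5*(2 + 4)*(4 + p(3)), 0*4) + m)² = (2*(0*4) - 13)² = (2*0 - 13)² = (0 - 13)² = (-13)² = 169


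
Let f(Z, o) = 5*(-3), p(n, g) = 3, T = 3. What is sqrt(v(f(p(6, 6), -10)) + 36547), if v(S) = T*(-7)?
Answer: sqrt(36526) ≈ 191.12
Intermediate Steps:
f(Z, o) = -15
v(S) = -21 (v(S) = 3*(-7) = -21)
sqrt(v(f(p(6, 6), -10)) + 36547) = sqrt(-21 + 36547) = sqrt(36526)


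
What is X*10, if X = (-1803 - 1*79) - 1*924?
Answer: -28060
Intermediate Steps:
X = -2806 (X = (-1803 - 79) - 924 = -1882 - 924 = -2806)
X*10 = -2806*10 = -28060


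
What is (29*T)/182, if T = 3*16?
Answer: 696/91 ≈ 7.6484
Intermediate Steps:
T = 48
(29*T)/182 = (29*48)/182 = 1392*(1/182) = 696/91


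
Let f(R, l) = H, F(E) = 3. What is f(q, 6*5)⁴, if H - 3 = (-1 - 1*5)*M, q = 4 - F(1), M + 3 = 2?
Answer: 6561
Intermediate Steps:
M = -1 (M = -3 + 2 = -1)
q = 1 (q = 4 - 1*3 = 4 - 3 = 1)
H = 9 (H = 3 + (-1 - 1*5)*(-1) = 3 + (-1 - 5)*(-1) = 3 - 6*(-1) = 3 + 6 = 9)
f(R, l) = 9
f(q, 6*5)⁴ = 9⁴ = 6561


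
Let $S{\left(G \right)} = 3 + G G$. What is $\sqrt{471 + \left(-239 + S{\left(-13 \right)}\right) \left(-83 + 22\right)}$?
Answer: $\sqrt{4558} \approx 67.513$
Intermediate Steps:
$S{\left(G \right)} = 3 + G^{2}$
$\sqrt{471 + \left(-239 + S{\left(-13 \right)}\right) \left(-83 + 22\right)} = \sqrt{471 + \left(-239 + \left(3 + \left(-13\right)^{2}\right)\right) \left(-83 + 22\right)} = \sqrt{471 + \left(-239 + \left(3 + 169\right)\right) \left(-61\right)} = \sqrt{471 + \left(-239 + 172\right) \left(-61\right)} = \sqrt{471 - -4087} = \sqrt{471 + 4087} = \sqrt{4558}$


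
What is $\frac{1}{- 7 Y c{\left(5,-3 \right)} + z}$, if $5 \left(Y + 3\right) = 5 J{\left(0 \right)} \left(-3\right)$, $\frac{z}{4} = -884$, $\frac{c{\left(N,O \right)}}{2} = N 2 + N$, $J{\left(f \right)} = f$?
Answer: $- \frac{1}{2906} \approx -0.00034412$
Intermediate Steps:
$c{\left(N,O \right)} = 6 N$ ($c{\left(N,O \right)} = 2 \left(N 2 + N\right) = 2 \left(2 N + N\right) = 2 \cdot 3 N = 6 N$)
$z = -3536$ ($z = 4 \left(-884\right) = -3536$)
$Y = -3$ ($Y = -3 + \frac{5 \cdot 0 \left(-3\right)}{5} = -3 + \frac{0 \left(-3\right)}{5} = -3 + \frac{1}{5} \cdot 0 = -3 + 0 = -3$)
$\frac{1}{- 7 Y c{\left(5,-3 \right)} + z} = \frac{1}{\left(-7\right) \left(-3\right) 6 \cdot 5 - 3536} = \frac{1}{21 \cdot 30 - 3536} = \frac{1}{630 - 3536} = \frac{1}{-2906} = - \frac{1}{2906}$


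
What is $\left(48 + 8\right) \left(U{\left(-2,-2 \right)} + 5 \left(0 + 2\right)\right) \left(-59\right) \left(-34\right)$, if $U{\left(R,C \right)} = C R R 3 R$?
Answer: $6515488$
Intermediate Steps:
$U{\left(R,C \right)} = 3 C R^{3}$ ($U{\left(R,C \right)} = C R^{2} \cdot 3 R = C 3 R^{2} R = 3 C R^{2} R = 3 C R^{3}$)
$\left(48 + 8\right) \left(U{\left(-2,-2 \right)} + 5 \left(0 + 2\right)\right) \left(-59\right) \left(-34\right) = \left(48 + 8\right) \left(3 \left(-2\right) \left(-2\right)^{3} + 5 \left(0 + 2\right)\right) \left(-59\right) \left(-34\right) = 56 \left(3 \left(-2\right) \left(-8\right) + 5 \cdot 2\right) \left(-59\right) \left(-34\right) = 56 \left(48 + 10\right) \left(-59\right) \left(-34\right) = 56 \cdot 58 \left(-59\right) \left(-34\right) = 3248 \left(-59\right) \left(-34\right) = \left(-191632\right) \left(-34\right) = 6515488$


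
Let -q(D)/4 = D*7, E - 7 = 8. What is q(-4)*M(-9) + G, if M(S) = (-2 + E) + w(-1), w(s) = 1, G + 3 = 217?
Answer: 1782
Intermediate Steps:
G = 214 (G = -3 + 217 = 214)
E = 15 (E = 7 + 8 = 15)
q(D) = -28*D (q(D) = -4*D*7 = -28*D)
M(S) = 14 (M(S) = (-2 + 15) + 1 = 13 + 1 = 14)
q(-4)*M(-9) + G = -28*(-4)*14 + 214 = 112*14 + 214 = 1568 + 214 = 1782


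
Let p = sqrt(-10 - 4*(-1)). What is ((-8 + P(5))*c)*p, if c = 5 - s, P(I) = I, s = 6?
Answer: 3*I*sqrt(6) ≈ 7.3485*I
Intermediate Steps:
c = -1 (c = 5 - 1*6 = 5 - 6 = -1)
p = I*sqrt(6) (p = sqrt(-10 + 4) = sqrt(-6) = I*sqrt(6) ≈ 2.4495*I)
((-8 + P(5))*c)*p = ((-8 + 5)*(-1))*(I*sqrt(6)) = (-3*(-1))*(I*sqrt(6)) = 3*(I*sqrt(6)) = 3*I*sqrt(6)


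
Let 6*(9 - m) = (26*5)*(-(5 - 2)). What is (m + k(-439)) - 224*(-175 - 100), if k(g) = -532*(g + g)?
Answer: 528770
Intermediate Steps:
k(g) = -1064*g
m = 74 (m = 9 - 26*5*(-(5 - 2))/6 = 9 - 65*(-1*3)/3 = 9 - 65*(-3)/3 = 9 - ⅙*(-390) = 9 + 65 = 74)
(m + k(-439)) - 224*(-175 - 100) = (74 - 1064*(-439)) - 224*(-175 - 100) = (74 + 467096) - 224*(-275) = 467170 + 61600 = 528770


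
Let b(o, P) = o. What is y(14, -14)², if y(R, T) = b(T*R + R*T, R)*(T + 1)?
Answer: 25969216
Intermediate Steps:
y(R, T) = 2*R*T*(1 + T) (y(R, T) = (T*R + R*T)*(T + 1) = (R*T + R*T)*(1 + T) = (2*R*T)*(1 + T) = 2*R*T*(1 + T))
y(14, -14)² = (2*14*(-14)*(1 - 14))² = (2*14*(-14)*(-13))² = 5096² = 25969216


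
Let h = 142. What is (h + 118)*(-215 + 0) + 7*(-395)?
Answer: -58665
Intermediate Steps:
(h + 118)*(-215 + 0) + 7*(-395) = (142 + 118)*(-215 + 0) + 7*(-395) = 260*(-215) - 2765 = -55900 - 2765 = -58665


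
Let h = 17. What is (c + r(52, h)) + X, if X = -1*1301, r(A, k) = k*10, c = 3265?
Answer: 2134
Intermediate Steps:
r(A, k) = 10*k
X = -1301
(c + r(52, h)) + X = (3265 + 10*17) - 1301 = (3265 + 170) - 1301 = 3435 - 1301 = 2134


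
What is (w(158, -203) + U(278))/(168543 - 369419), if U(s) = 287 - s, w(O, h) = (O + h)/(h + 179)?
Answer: -87/1607008 ≈ -5.4138e-5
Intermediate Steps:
w(O, h) = (O + h)/(179 + h)
(w(158, -203) + U(278))/(168543 - 369419) = ((158 - 203)/(179 - 203) + (287 - 1*278))/(168543 - 369419) = (-45/(-24) + (287 - 278))/(-200876) = (-1/24*(-45) + 9)*(-1/200876) = (15/8 + 9)*(-1/200876) = (87/8)*(-1/200876) = -87/1607008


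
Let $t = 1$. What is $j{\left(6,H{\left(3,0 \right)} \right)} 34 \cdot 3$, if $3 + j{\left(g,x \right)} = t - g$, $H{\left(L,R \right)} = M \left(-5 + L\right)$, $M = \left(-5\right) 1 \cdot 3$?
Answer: $-816$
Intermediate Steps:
$M = -15$ ($M = \left(-5\right) 3 = -15$)
$H{\left(L,R \right)} = 75 - 15 L$ ($H{\left(L,R \right)} = - 15 \left(-5 + L\right) = 75 - 15 L$)
$j{\left(g,x \right)} = -2 - g$ ($j{\left(g,x \right)} = -3 - \left(-1 + g\right) = -2 - g$)
$j{\left(6,H{\left(3,0 \right)} \right)} 34 \cdot 3 = \left(-2 - 6\right) 34 \cdot 3 = \left(-8\right) 34 \cdot 3 = \left(-272\right) 3 = -816$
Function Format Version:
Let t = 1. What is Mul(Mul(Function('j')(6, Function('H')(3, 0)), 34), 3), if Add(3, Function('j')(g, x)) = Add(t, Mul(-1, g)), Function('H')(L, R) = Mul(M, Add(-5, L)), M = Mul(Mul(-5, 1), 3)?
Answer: -816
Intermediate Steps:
M = -15 (M = Mul(-5, 3) = -15)
Function('H')(L, R) = Add(75, Mul(-15, L)) (Function('H')(L, R) = Mul(-15, Add(-5, L)) = Add(75, Mul(-15, L)))
Function('j')(g, x) = Add(-2, Mul(-1, g)) (Function('j')(g, x) = Add(-3, Add(1, Mul(-1, g))) = Add(-2, Mul(-1, g)))
Mul(Mul(Function('j')(6, Function('H')(3, 0)), 34), 3) = Mul(Mul(Add(-2, Mul(-1, 6)), 34), 3) = Mul(Mul(Add(-2, -6), 34), 3) = Mul(Mul(-8, 34), 3) = Mul(-272, 3) = -816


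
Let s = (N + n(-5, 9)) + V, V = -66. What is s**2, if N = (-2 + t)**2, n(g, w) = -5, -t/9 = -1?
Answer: 484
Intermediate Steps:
t = 9 (t = -9*(-1) = 9)
N = 49 (N = (-2 + 9)**2 = 7**2 = 49)
s = -22 (s = (49 - 5) - 66 = 44 - 66 = -22)
s**2 = (-22)**2 = 484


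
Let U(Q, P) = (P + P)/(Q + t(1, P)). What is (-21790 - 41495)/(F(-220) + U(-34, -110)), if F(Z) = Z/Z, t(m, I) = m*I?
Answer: -2278260/91 ≈ -25036.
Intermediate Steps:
t(m, I) = I*m
F(Z) = 1
U(Q, P) = 2*P/(P + Q) (U(Q, P) = (P + P)/(Q + P*1) = (2*P)/(Q + P) = (2*P)/(P + Q) = 2*P/(P + Q))
(-21790 - 41495)/(F(-220) + U(-34, -110)) = (-21790 - 41495)/(1 + 2*(-110)/(-110 - 34)) = -63285/(1 + 2*(-110)/(-144)) = -63285/(1 + 2*(-110)*(-1/144)) = -63285/(1 + 55/36) = -63285/91/36 = -63285*36/91 = -2278260/91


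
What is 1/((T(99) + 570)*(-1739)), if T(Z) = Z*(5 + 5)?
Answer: -1/2712840 ≈ -3.6862e-7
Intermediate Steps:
T(Z) = 10*Z (T(Z) = Z*10 = 10*Z)
1/((T(99) + 570)*(-1739)) = 1/((10*99 + 570)*(-1739)) = -1/1739/(990 + 570) = -1/1739/1560 = (1/1560)*(-1/1739) = -1/2712840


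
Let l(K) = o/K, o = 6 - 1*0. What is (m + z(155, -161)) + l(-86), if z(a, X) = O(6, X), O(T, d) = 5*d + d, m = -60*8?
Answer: -62181/43 ≈ -1446.1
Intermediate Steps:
o = 6 (o = 6 + 0 = 6)
m = -480
O(T, d) = 6*d
z(a, X) = 6*X
l(K) = 6/K
(m + z(155, -161)) + l(-86) = (-480 + 6*(-161)) + 6/(-86) = (-480 - 966) + 6*(-1/86) = -1446 - 3/43 = -62181/43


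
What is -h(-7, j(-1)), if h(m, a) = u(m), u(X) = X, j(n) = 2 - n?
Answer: 7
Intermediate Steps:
h(m, a) = m
-h(-7, j(-1)) = -1*(-7) = 7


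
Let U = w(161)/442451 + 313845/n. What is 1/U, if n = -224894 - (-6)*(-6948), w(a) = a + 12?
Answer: -117949472482/138814915409 ≈ -0.84969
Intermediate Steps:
w(a) = 12 + a
n = -266582 (n = -224894 - 1*41688 = -224894 - 41688 = -266582)
U = -138814915409/117949472482 (U = (12 + 161)/442451 + 313845/(-266582) = 173*(1/442451) + 313845*(-1/266582) = 173/442451 - 313845/266582 = -138814915409/117949472482 ≈ -1.1769)
1/U = 1/(-138814915409/117949472482) = -117949472482/138814915409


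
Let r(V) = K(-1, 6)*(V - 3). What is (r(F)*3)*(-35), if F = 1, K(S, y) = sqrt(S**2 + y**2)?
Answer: 210*sqrt(37) ≈ 1277.4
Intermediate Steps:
r(V) = sqrt(37)*(-3 + V) (r(V) = sqrt((-1)**2 + 6**2)*(V - 3) = sqrt(1 + 36)*(-3 + V) = sqrt(37)*(-3 + V))
(r(F)*3)*(-35) = ((sqrt(37)*(-3 + 1))*3)*(-35) = ((sqrt(37)*(-2))*3)*(-35) = (-2*sqrt(37)*3)*(-35) = -6*sqrt(37)*(-35) = 210*sqrt(37)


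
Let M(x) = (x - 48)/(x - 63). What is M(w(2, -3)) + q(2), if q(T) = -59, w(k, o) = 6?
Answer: -1107/19 ≈ -58.263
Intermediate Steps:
M(x) = (-48 + x)/(-63 + x)
M(w(2, -3)) + q(2) = (-48 + 6)/(-63 + 6) - 59 = -42/(-57) - 59 = -1/57*(-42) - 59 = 14/19 - 59 = -1107/19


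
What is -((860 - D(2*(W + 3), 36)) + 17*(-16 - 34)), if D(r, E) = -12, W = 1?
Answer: -22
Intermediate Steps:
-((860 - D(2*(W + 3), 36)) + 17*(-16 - 34)) = -((860 - 1*(-12)) + 17*(-16 - 34)) = -((860 + 12) + 17*(-50)) = -(872 - 850) = -1*22 = -22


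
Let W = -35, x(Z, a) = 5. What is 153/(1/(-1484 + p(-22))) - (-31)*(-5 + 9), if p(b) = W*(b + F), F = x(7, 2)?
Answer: -135893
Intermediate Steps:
F = 5
p(b) = -175 - 35*b (p(b) = -35*(b + 5) = -35*(5 + b) = -175 - 35*b)
153/(1/(-1484 + p(-22))) - (-31)*(-5 + 9) = 153/(1/(-1484 + (-175 - 35*(-22)))) - (-31)*(-5 + 9) = 153/(1/(-1484 + (-175 + 770))) - (-31)*4 = 153/(1/(-1484 + 595)) - 1*(-124) = 153/(1/(-889)) + 124 = 153/(-1/889) + 124 = 153*(-889) + 124 = -136017 + 124 = -135893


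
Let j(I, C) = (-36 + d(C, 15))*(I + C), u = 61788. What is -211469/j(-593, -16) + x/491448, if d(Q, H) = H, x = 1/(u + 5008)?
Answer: -2313947413000121/139940480471904 ≈ -16.535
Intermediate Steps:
x = 1/66796 (x = 1/(61788 + 5008) = 1/66796 ≈ 1.4971e-5)
j(I, C) = -21*C - 21*I (j(I, C) = (-36 + 15)*(I + C) = -21*(C + I) = -21*C - 21*I)
-211469/j(-593, -16) + x/491448 = -211469/(-21*(-16) - 21*(-593)) + (1/66796)/491448 = -211469/(336 + 12453) + (1/66796)*(1/491448) = -211469/12789 + 1/32826760608 = -2313947413000121/139940480471904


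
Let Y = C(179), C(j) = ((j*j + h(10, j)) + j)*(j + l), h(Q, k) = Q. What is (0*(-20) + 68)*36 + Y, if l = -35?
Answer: 4643568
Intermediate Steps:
C(j) = (-35 + j)*(10 + j + j**2) (C(j) = ((j*j + 10) + j)*(j - 35) = ((j**2 + 10) + j)*(-35 + j) = ((10 + j**2) + j)*(-35 + j) = (10 + j + j**2)*(-35 + j) = (-35 + j)*(10 + j + j**2))
Y = 4641120 (Y = -350 + 179**3 - 34*179**2 - 25*179 = -350 + 5735339 - 34*32041 - 4475 = -350 + 5735339 - 1089394 - 4475 = 4641120)
(0*(-20) + 68)*36 + Y = (0*(-20) + 68)*36 + 4641120 = (0 + 68)*36 + 4641120 = 68*36 + 4641120 = 2448 + 4641120 = 4643568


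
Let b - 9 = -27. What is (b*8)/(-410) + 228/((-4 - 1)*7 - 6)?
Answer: -1068/205 ≈ -5.2098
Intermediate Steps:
b = -18 (b = 9 - 27 = -18)
(b*8)/(-410) + 228/((-4 - 1)*7 - 6) = -18*8/(-410) + 228/((-4 - 1)*7 - 6) = -144*(-1/410) + 228/(-5*7 - 6) = 72/205 + 228/(-35 - 6) = 72/205 + 228/(-41) = 72/205 + 228*(-1/41) = 72/205 - 228/41 = -1068/205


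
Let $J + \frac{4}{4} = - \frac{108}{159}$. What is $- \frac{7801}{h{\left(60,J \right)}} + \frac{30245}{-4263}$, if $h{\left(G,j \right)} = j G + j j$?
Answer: $\frac{85094788112}{1172747037} \approx 72.56$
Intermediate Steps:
$J = - \frac{89}{53}$ ($J = -1 - \frac{108}{159} = -1 - \frac{36}{53} = - \frac{89}{53} \approx -1.6792$)
$h{\left(G,j \right)} = j^{2} + G j$ ($h{\left(G,j \right)} = G j + j^{2} = j^{2} + G j$)
$- \frac{7801}{h{\left(60,J \right)}} + \frac{30245}{-4263} = - \frac{7801}{\left(- \frac{89}{53}\right) \left(60 - \frac{89}{53}\right)} + \frac{30245}{-4263} = - \frac{7801}{\left(- \frac{89}{53}\right) \frac{3091}{53}} + 30245 \left(- \frac{1}{4263}\right) = - \frac{7801}{- \frac{275099}{2809}} - \frac{30245}{4263} = \left(-7801\right) \left(- \frac{2809}{275099}\right) - \frac{30245}{4263} = \frac{21913009}{275099} - \frac{30245}{4263} = \frac{85094788112}{1172747037}$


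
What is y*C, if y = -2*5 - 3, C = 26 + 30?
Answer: -728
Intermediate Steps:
C = 56
y = -13 (y = -10 - 3 = -13)
y*C = -13*56 = -728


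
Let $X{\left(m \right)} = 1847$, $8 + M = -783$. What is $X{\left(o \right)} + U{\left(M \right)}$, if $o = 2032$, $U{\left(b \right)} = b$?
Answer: $1056$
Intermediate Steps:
$M = -791$ ($M = -8 - 783 = -791$)
$X{\left(o \right)} + U{\left(M \right)} = 1847 - 791 = 1056$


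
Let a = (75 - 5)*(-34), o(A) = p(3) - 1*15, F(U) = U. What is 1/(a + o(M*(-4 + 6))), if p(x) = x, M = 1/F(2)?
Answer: -1/2392 ≈ -0.00041806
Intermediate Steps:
M = 1/2 ≈ 0.50000
o(A) = -12 (o(A) = 3 - 1*15 = 3 - 15 = -12)
a = -2380 (a = 70*(-34) = -2380)
1/(a + o(M*(-4 + 6))) = 1/(-2380 - 12) = 1/(-2392) = -1/2392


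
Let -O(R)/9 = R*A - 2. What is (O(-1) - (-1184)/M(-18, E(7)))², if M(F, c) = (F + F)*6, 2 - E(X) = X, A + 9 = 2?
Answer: 1857769/729 ≈ 2548.4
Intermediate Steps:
A = -7 (A = -9 + 2 = -7)
E(X) = 2 - X
M(F, c) = 12*F (M(F, c) = (2*F)*6 = 12*F)
O(R) = 18 + 63*R (O(R) = -9*(R*(-7) - 2) = -9*(-7*R - 2) = -9*(-2 - 7*R) = 18 + 63*R)
(O(-1) - (-1184)/M(-18, E(7)))² = ((18 + 63*(-1)) - (-1184)/(12*(-18)))² = ((18 - 63) - (-1184)/(-216))² = (-45 - (-1184)*(-1)/216)² = (-45 - 1*148/27)² = (-45 - 148/27)² = (-1363/27)² = 1857769/729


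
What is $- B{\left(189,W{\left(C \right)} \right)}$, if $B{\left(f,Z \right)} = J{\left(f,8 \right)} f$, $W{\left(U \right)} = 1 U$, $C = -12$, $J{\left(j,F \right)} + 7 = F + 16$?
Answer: $-3213$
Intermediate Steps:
$J{\left(j,F \right)} = 9 + F$ ($J{\left(j,F \right)} = -7 + \left(F + 16\right) = -7 + \left(16 + F\right) = 9 + F$)
$W{\left(U \right)} = U$
$B{\left(f,Z \right)} = 17 f$ ($B{\left(f,Z \right)} = \left(9 + 8\right) f = 17 f$)
$- B{\left(189,W{\left(C \right)} \right)} = - 17 \cdot 189 = \left(-1\right) 3213 = -3213$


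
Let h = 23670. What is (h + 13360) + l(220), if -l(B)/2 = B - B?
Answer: 37030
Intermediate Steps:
l(B) = 0 (l(B) = -2*(B - B) = -2*0 = 0)
(h + 13360) + l(220) = (23670 + 13360) + 0 = 37030 + 0 = 37030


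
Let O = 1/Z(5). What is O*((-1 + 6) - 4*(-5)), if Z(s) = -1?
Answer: -25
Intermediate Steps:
O = -1 (O = 1/(-1) = -1)
O*((-1 + 6) - 4*(-5)) = -((-1 + 6) - 4*(-5)) = -(5 + 20) = -1*25 = -25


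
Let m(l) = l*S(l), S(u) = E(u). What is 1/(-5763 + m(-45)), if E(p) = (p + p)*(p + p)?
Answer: -1/370263 ≈ -2.7008e-6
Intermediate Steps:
E(p) = 4*p² (E(p) = (2*p)*(2*p) = 4*p²)
S(u) = 4*u²
m(l) = 4*l³ (m(l) = l*(4*l²) = 4*l³)
1/(-5763 + m(-45)) = 1/(-5763 + 4*(-45)³) = 1/(-5763 + 4*(-91125)) = 1/(-5763 - 364500) = 1/(-370263) = -1/370263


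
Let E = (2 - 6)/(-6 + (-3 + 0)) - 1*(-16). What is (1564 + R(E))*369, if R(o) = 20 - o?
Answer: 578428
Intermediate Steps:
E = 148/9 (E = -4/(-6 - 3) + 16 = -4/(-9) + 16 = -4*(-1/9) + 16 = 4/9 + 16 = 148/9 ≈ 16.444)
(1564 + R(E))*369 = (1564 + (20 - 1*148/9))*369 = (1564 + (20 - 148/9))*369 = (1564 + 32/9)*369 = (14108/9)*369 = 578428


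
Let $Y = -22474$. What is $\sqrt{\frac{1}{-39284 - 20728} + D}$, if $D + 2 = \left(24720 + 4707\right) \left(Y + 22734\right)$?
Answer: $\frac{\sqrt{765407871322405}}{10002} \approx 2766.0$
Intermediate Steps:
$D = 7651018$ ($D = -2 + \left(24720 + 4707\right) \left(-22474 + 22734\right) = -2 + 29427 \cdot 260 = -2 + 7651020 = 7651018$)
$\sqrt{\frac{1}{-39284 - 20728} + D} = \sqrt{\frac{1}{-39284 - 20728} + 7651018} = \sqrt{\frac{1}{-60012} + 7651018} = \sqrt{- \frac{1}{60012} + 7651018} = \sqrt{\frac{459152892215}{60012}} = \frac{\sqrt{765407871322405}}{10002}$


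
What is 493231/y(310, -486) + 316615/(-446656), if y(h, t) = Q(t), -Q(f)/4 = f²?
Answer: -32464835731/26374590144 ≈ -1.2309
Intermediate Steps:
Q(f) = -4*f²
y(h, t) = -4*t²
493231/y(310, -486) + 316615/(-446656) = 493231/((-4*(-486)²)) + 316615/(-446656) = 493231/((-4*236196)) + 316615*(-1/446656) = 493231/(-944784) - 316615/446656 = 493231*(-1/944784) - 316615/446656 = -493231/944784 - 316615/446656 = -32464835731/26374590144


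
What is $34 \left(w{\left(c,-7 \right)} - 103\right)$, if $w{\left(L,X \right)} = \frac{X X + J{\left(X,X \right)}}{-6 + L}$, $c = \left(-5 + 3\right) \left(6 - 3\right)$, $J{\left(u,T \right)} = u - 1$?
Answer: $- \frac{21709}{6} \approx -3618.2$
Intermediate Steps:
$J{\left(u,T \right)} = -1 + u$ ($J{\left(u,T \right)} = u - 1 = -1 + u$)
$c = -6$ ($c = \left(-2\right) 3 = -6$)
$w{\left(L,X \right)} = \frac{-1 + X + X^{2}}{-6 + L}$ ($w{\left(L,X \right)} = \frac{X X + \left(-1 + X\right)}{-6 + L} = \frac{X^{2} + \left(-1 + X\right)}{-6 + L} = \frac{-1 + X + X^{2}}{-6 + L}$)
$34 \left(w{\left(c,-7 \right)} - 103\right) = 34 \left(\frac{-1 - 7 + \left(-7\right)^{2}}{-6 - 6} - 103\right) = 34 \left(\frac{-1 - 7 + 49}{-12} - 103\right) = 34 \left(\left(- \frac{1}{12}\right) 41 - 103\right) = 34 \left(- \frac{41}{12} - 103\right) = 34 \left(- \frac{1277}{12}\right) = - \frac{21709}{6}$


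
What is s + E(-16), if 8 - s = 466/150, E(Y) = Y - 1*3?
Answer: -1058/75 ≈ -14.107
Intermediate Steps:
E(Y) = -3 + Y (E(Y) = Y - 3 = -3 + Y)
s = 367/75 (s = 8 - 466/150 = 8 - 1*233/75 = 8 - 233/75 = 367/75 ≈ 4.8933)
s + E(-16) = 367/75 + (-3 - 16) = 367/75 - 19 = -1058/75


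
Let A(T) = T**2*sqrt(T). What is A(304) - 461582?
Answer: -461582 + 369664*sqrt(19) ≈ 1.1497e+6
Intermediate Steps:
A(T) = T**(5/2)
A(304) - 461582 = 304**(5/2) - 461582 = 369664*sqrt(19) - 461582 = -461582 + 369664*sqrt(19)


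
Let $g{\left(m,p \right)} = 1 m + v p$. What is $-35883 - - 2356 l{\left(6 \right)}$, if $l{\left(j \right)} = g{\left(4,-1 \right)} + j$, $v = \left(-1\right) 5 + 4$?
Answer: $-9967$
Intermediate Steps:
$v = -1$ ($v = -5 + 4 = -1$)
$g{\left(m,p \right)} = m - p$ ($g{\left(m,p \right)} = 1 m - p = m - p$)
$l{\left(j \right)} = 5 + j$ ($l{\left(j \right)} = \left(4 - -1\right) + j = \left(4 + 1\right) + j = 5 + j$)
$-35883 - - 2356 l{\left(6 \right)} = -35883 - - 2356 \left(5 + 6\right) = -35883 - \left(-2356\right) 11 = -35883 - -25916 = -35883 + 25916 = -9967$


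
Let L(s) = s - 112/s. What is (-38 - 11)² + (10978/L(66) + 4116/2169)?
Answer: 1974232046/767103 ≈ 2573.6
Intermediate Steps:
(-38 - 11)² + (10978/L(66) + 4116/2169) = (-38 - 11)² + (10978/(66 - 112/66) + 4116/2169) = (-49)² + (10978/(66 - 112*1/66) + 4116*(1/2169)) = 2401 + (10978/(66 - 56/33) + 1372/723) = 2401 + (10978/(2122/33) + 1372/723) = 2401 + (10978*(33/2122) + 1372/723) = 2401 + (181137/1061 + 1372/723) = 2401 + 132417743/767103 = 1974232046/767103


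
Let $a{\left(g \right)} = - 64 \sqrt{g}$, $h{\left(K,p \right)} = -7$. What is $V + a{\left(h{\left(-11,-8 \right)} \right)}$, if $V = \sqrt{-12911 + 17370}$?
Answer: $7 \sqrt{91} - 64 i \sqrt{7} \approx 66.776 - 169.33 i$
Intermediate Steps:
$V = 7 \sqrt{91}$ ($V = \sqrt{4459} = 7 \sqrt{91} \approx 66.776$)
$V + a{\left(h{\left(-11,-8 \right)} \right)} = 7 \sqrt{91} - 64 \sqrt{-7} = 7 \sqrt{91} - 64 i \sqrt{7}$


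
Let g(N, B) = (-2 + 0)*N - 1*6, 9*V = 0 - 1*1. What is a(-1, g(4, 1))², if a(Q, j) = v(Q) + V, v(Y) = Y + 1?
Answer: 1/81 ≈ 0.012346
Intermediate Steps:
v(Y) = 1 + Y
V = -⅑ (V = (0 - 1*1)/9 = (0 - 1)/9 = (⅑)*(-1) = -⅑ ≈ -0.11111)
g(N, B) = -6 - 2*N (g(N, B) = -2*N - 6 = -6 - 2*N)
a(Q, j) = 8/9 + Q (a(Q, j) = (1 + Q) - ⅑ = 8/9 + Q)
a(-1, g(4, 1))² = (8/9 - 1)² = (-⅑)² = 1/81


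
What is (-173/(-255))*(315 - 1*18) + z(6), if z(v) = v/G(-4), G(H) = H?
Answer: 33999/170 ≈ 199.99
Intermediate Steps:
z(v) = -v/4 (z(v) = v/(-4) = v*(-¼) = -v/4)
(-173/(-255))*(315 - 1*18) + z(6) = (-173/(-255))*(315 - 1*18) - ¼*6 = (-173*(-1/255))*(315 - 18) - 3/2 = (173/255)*297 - 3/2 = 17127/85 - 3/2 = 33999/170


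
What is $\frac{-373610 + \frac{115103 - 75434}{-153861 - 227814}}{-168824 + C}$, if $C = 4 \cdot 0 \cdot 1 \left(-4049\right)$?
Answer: $\frac{6790363639}{3068376200} \approx 2.213$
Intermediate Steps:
$C = 0$ ($C = 4 \cdot 0 \left(-4049\right) = 0 \left(-4049\right) = 0$)
$\frac{-373610 + \frac{115103 - 75434}{-153861 - 227814}}{-168824 + C} = \frac{-373610 + \frac{115103 - 75434}{-153861 - 227814}}{-168824 + 0} = \frac{-373610 + \frac{39669}{-381675}}{-168824} = \left(-373610 + 39669 \left(- \frac{1}{381675}\right)\right) \left(- \frac{1}{168824}\right) = \left(-373610 - \frac{1889}{18175}\right) \left(- \frac{1}{168824}\right) = \left(- \frac{6790363639}{18175}\right) \left(- \frac{1}{168824}\right) = \frac{6790363639}{3068376200}$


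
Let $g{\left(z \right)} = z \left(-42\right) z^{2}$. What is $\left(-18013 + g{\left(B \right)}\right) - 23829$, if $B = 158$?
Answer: $-165702946$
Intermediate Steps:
$g{\left(z \right)} = - 42 z^{3}$ ($g{\left(z \right)} = - 42 z z^{2} = - 42 z^{3}$)
$\left(-18013 + g{\left(B \right)}\right) - 23829 = \left(-18013 - 42 \cdot 158^{3}\right) - 23829 = \left(-18013 - 165661104\right) - 23829 = -165679117 - 23829 = -165702946$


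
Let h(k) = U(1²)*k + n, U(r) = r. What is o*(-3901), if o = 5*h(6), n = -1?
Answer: -97525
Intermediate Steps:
h(k) = -1 + k (h(k) = 1²*k - 1 = 1*k - 1 = k - 1 = -1 + k)
o = 25 (o = 5*(-1 + 6) = 5*5 = 25)
o*(-3901) = 25*(-3901) = -97525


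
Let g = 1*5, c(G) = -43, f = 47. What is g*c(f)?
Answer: -215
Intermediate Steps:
g = 5
g*c(f) = 5*(-43) = -215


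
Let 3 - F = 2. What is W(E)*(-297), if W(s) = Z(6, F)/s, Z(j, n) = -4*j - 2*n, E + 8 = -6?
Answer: -3861/7 ≈ -551.57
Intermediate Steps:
E = -14 (E = -8 - 6 = -14)
F = 1 (F = 3 - 1*2 = 3 - 2 = 1)
W(s) = -26/s (W(s) = (-4*6 - 2*1)/s = (-24 - 2)/s = -26/s)
W(E)*(-297) = -26/(-14)*(-297) = -26*(-1/14)*(-297) = (13/7)*(-297) = -3861/7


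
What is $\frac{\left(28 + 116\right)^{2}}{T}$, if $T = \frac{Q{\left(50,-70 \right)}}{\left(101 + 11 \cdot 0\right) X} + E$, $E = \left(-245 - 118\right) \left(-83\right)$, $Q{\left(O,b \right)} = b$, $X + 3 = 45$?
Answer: $\frac{3141504}{4564541} \approx 0.68824$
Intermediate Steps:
$X = 42$ ($X = -3 + 45 = 42$)
$E = 30129$ ($E = \left(-363\right) \left(-83\right) = 30129$)
$T = \frac{9129082}{303}$ ($T = - \frac{70}{\left(101 + 11 \cdot 0\right) 42} + 30129 = - \frac{70}{\left(101 + 0\right) 42} + 30129 = - \frac{70}{101 \cdot 42} + 30129 = - \frac{70}{4242} + 30129 = \left(-70\right) \frac{1}{4242} + 30129 = - \frac{5}{303} + 30129 = \frac{9129082}{303} \approx 30129.0$)
$\frac{\left(28 + 116\right)^{2}}{T} = \frac{\left(28 + 116\right)^{2}}{\frac{9129082}{303}} = 144^{2} \cdot \frac{303}{9129082} = 20736 \cdot \frac{303}{9129082} = \frac{3141504}{4564541}$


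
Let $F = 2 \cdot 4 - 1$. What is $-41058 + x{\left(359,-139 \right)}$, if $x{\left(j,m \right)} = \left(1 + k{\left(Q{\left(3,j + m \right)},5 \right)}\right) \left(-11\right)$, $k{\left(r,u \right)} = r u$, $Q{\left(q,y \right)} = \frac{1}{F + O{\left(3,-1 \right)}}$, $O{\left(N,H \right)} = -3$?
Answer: $- \frac{164331}{4} \approx -41083.0$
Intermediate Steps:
$F = 7$ ($F = 8 - 1 = 7$)
$Q{\left(q,y \right)} = \frac{1}{4}$ ($Q{\left(q,y \right)} = \frac{1}{7 - 3} = \frac{1}{4}$)
$x{\left(j,m \right)} = - \frac{99}{4}$ ($x{\left(j,m \right)} = \left(1 + \frac{1}{4} \cdot 5\right) \left(-11\right) = \left(1 + \frac{5}{4}\right) \left(-11\right) = \frac{9}{4} \left(-11\right) = - \frac{99}{4}$)
$-41058 + x{\left(359,-139 \right)} = -41058 - \frac{99}{4} = - \frac{164331}{4}$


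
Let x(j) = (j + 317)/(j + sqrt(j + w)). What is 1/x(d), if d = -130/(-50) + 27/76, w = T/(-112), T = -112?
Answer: 1123/121583 + 6*sqrt(15865)/121583 ≈ 0.015452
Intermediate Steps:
w = 1 (w = -112/(-112) = -112*(-1/112) = 1)
d = 1123/380 (d = -130*(-1/50) + 27*(1/76) = 13/5 + 27/76 = 1123/380 ≈ 2.9553)
x(j) = (317 + j)/(j + sqrt(1 + j)) (x(j) = (j + 317)/(j + sqrt(j + 1)) = (317 + j)/(j + sqrt(1 + j)))
1/x(d) = 1/((317 + 1123/380)/(1123/380 + sqrt(1 + 1123/380))) = 1/((121583/380)/(1123/380 + sqrt(1503/380))) = 1/((121583/380)/(1123/380 + 3*sqrt(15865)/190)) = 1/(121583/(380*(1123/380 + 3*sqrt(15865)/190))) = 1123/121583 + 6*sqrt(15865)/121583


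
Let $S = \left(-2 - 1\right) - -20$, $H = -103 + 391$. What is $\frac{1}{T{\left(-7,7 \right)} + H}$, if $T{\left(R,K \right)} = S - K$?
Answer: $\frac{1}{298} \approx 0.0033557$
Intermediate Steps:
$H = 288$
$S = 17$ ($S = -3 + 20 = 17$)
$T{\left(R,K \right)} = 17 - K$
$\frac{1}{T{\left(-7,7 \right)} + H} = \frac{1}{\left(17 - 7\right) + 288} = \frac{1}{10 + 288} = \frac{1}{298}$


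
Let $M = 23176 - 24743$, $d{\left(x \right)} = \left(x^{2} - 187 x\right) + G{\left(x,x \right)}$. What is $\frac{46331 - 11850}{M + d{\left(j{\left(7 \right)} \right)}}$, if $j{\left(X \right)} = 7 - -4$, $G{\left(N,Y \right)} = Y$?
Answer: $- \frac{34481}{3492} \approx -9.8743$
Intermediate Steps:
$j{\left(X \right)} = 11$ ($j{\left(X \right)} = 7 + 4 = 11$)
$d{\left(x \right)} = x^{2} - 186 x$ ($d{\left(x \right)} = \left(x^{2} - 187 x\right) + x = x^{2} - 186 x$)
$M = -1567$
$\frac{46331 - 11850}{M + d{\left(j{\left(7 \right)} \right)}} = \frac{46331 - 11850}{-1567 + 11 \left(-186 + 11\right)} = \frac{34481}{-1567 + 11 \left(-175\right)} = \frac{34481}{-1567 - 1925} = \frac{34481}{-3492} = 34481 \left(- \frac{1}{3492}\right) = - \frac{34481}{3492}$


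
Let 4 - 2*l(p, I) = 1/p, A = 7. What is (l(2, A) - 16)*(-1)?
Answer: 57/4 ≈ 14.250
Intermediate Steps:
l(p, I) = 2 - 1/(2*p)
(l(2, A) - 16)*(-1) = ((2 - 1/2/2) - 16)*(-1) = ((2 - 1/2*1/2) - 16)*(-1) = ((2 - 1/4) - 16)*(-1) = (7/4 - 16)*(-1) = -57/4*(-1) = 57/4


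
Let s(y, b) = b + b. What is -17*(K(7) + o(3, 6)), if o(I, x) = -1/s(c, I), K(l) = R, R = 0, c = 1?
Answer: 17/6 ≈ 2.8333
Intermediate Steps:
s(y, b) = 2*b
K(l) = 0
o(I, x) = -1/(2*I)
-17*(K(7) + o(3, 6)) = -17*(0 - ½/3) = -17*(0 - ½*⅓) = -17*(0 - ⅙) = -17*(-⅙) = 17/6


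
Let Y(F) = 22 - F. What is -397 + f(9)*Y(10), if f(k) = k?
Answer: -289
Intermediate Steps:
-397 + f(9)*Y(10) = -397 + 9*(22 - 1*10) = -397 + 9*(22 - 10) = -397 + 9*12 = -397 + 108 = -289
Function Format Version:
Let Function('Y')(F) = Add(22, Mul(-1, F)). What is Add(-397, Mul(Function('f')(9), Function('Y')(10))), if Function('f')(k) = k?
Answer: -289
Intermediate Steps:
Add(-397, Mul(Function('f')(9), Function('Y')(10))) = Add(-397, Mul(9, Add(22, Mul(-1, 10)))) = Add(-397, Mul(9, Add(22, -10))) = Add(-397, Mul(9, 12)) = Add(-397, 108) = -289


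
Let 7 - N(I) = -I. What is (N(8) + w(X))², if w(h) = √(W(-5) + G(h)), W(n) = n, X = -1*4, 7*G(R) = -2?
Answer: (105 + I*√259)²/49 ≈ 219.71 + 68.972*I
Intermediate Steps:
G(R) = -2/7 (G(R) = (⅐)*(-2) = -2/7)
N(I) = 7 + I (N(I) = 7 - (-1)*I = 7 + I)
X = -4
w(h) = I*√259/7 (w(h) = √(-5 - 2/7) = √(-37/7) = I*√259/7)
(N(8) + w(X))² = ((7 + 8) + I*√259/7)² = (15 + I*√259/7)²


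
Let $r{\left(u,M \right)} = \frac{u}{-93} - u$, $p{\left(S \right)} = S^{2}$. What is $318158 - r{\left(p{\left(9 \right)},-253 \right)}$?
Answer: $\frac{9865436}{31} \approx 3.1824 \cdot 10^{5}$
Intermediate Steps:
$r{\left(u,M \right)} = - \frac{94 u}{93}$ ($r{\left(u,M \right)} = u \left(- \frac{1}{93}\right) - u = - \frac{u}{93} - u = - \frac{94 u}{93}$)
$318158 - r{\left(p{\left(9 \right)},-253 \right)} = 318158 - - \frac{94 \cdot 9^{2}}{93} = 318158 - \left(- \frac{94}{93}\right) 81 = 318158 - - \frac{2538}{31} = 318158 + \frac{2538}{31} = \frac{9865436}{31}$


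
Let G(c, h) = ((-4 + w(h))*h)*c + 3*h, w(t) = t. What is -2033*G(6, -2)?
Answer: -134178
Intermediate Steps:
G(c, h) = 3*h + c*h*(-4 + h) (G(c, h) = ((-4 + h)*h)*c + 3*h = (h*(-4 + h))*c + 3*h = c*h*(-4 + h) + 3*h = 3*h + c*h*(-4 + h))
-2033*G(6, -2) = -(-4066)*(3 - 4*6 + 6*(-2)) = -(-4066)*(3 - 24 - 12) = -(-4066)*(-33) = -2033*66 = -134178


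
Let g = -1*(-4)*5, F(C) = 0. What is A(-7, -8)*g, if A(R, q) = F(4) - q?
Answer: 160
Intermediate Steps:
A(R, q) = -q (A(R, q) = 0 - q = -q)
g = 20 (g = 4*5 = 20)
A(-7, -8)*g = -1*(-8)*20 = 8*20 = 160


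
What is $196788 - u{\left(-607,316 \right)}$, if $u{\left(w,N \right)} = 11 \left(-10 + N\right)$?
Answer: $193422$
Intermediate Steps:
$u{\left(w,N \right)} = -110 + 11 N$
$196788 - u{\left(-607,316 \right)} = 196788 - \left(-110 + 11 \cdot 316\right) = 196788 - \left(-110 + 3476\right) = 196788 - 3366 = 193422$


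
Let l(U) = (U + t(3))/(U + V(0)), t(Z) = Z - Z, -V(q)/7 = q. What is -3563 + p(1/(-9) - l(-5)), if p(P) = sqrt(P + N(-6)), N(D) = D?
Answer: -3563 + 8*I/3 ≈ -3563.0 + 2.6667*I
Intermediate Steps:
V(q) = -7*q
t(Z) = 0
l(U) = 1 (l(U) = (U + 0)/(U - 7*0) = U/(U + 0) = U/U = 1)
p(P) = sqrt(-6 + P) (p(P) = sqrt(P - 6) = sqrt(-6 + P))
-3563 + p(1/(-9) - l(-5)) = -3563 + sqrt(-6 + (1/(-9) - 1*1)) = -3563 + sqrt(-6 + (-1/9 - 1)) = -3563 + sqrt(-6 - 10/9) = -3563 + sqrt(-64/9) = -3563 + 8*I/3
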